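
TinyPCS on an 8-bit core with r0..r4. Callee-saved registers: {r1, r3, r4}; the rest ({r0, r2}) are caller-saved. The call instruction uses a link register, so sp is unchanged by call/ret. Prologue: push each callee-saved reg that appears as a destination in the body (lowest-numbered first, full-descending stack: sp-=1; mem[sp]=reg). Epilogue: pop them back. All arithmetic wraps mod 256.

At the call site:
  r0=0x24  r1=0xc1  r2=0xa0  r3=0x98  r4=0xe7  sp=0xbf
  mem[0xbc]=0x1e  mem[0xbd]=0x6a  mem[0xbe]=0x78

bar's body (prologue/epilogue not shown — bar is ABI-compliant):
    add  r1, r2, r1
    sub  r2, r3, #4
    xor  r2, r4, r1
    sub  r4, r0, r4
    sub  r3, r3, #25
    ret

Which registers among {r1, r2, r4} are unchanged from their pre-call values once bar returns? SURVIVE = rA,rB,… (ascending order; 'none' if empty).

prologue: push r1 -> mem[0xbe]=0xc1, sp=0xbe
prologue: push r3 -> mem[0xbd]=0x98, sp=0xbd
prologue: push r4 -> mem[0xbc]=0xe7, sp=0xbc
body[0] add  r1, r2, r1 -> r1=0x61
body[1] sub  r2, r3, #4 -> r2=0x94
body[2] xor  r2, r4, r1 -> r2=0x86
body[3] sub  r4, r0, r4 -> r4=0x3d
body[4] sub  r3, r3, #25 -> r3=0x7f
epilogue: pop r4=0xe7, sp=0xbd
epilogue: pop r3=0x98, sp=0xbe
epilogue: pop r1=0xc1, sp=0xbf
r1: callee-saved, written=True
r2: caller-saved, written=True
r4: callee-saved, written=True

SURVIVE = r1,r4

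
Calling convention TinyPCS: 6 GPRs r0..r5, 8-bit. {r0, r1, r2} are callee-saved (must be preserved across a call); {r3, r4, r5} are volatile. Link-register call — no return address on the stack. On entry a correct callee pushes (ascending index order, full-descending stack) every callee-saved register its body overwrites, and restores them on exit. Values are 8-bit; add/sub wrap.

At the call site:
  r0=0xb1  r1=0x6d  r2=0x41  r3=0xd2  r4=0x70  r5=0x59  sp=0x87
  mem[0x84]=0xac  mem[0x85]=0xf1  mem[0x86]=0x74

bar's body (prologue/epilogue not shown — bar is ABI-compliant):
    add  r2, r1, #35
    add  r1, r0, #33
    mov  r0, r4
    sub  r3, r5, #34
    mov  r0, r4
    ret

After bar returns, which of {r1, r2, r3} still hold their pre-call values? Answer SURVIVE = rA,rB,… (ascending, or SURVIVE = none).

SURVIVE = r1,r2

prologue: push r0 → mem[0x86]=0xb1, sp=0x86
prologue: push r1 → mem[0x85]=0x6d, sp=0x85
prologue: push r2 → mem[0x84]=0x41, sp=0x84
body[0] add  r2, r1, #35 → r2=0x90
body[1] add  r1, r0, #33 → r1=0xd2
body[2] mov  r0, r4 → r0=0x70
body[3] sub  r3, r5, #34 → r3=0x37
body[4] mov  r0, r4 → r0=0x70
epilogue: pop r2=0x41, sp=0x85
epilogue: pop r1=0x6d, sp=0x86
epilogue: pop r0=0xb1, sp=0x87
r1: callee-saved, written=True
r2: callee-saved, written=True
r3: caller-saved, written=True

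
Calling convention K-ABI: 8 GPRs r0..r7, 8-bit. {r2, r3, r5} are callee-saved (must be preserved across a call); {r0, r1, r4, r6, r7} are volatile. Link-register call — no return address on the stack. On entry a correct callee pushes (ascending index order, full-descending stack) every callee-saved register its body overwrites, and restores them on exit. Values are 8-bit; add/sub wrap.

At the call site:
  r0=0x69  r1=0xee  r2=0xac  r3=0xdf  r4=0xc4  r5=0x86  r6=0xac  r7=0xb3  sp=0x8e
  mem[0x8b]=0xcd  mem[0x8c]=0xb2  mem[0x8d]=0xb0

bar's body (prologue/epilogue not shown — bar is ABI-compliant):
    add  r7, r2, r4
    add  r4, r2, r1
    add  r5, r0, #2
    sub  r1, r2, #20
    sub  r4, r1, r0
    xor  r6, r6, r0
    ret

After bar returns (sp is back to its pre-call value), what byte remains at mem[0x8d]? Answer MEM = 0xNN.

MEM = 0x86

prologue: push r5 → mem[0x8d]=0x86, sp=0x8d
body[0] add  r7, r2, r4 → r7=0x70
body[1] add  r4, r2, r1 → r4=0x9a
body[2] add  r5, r0, #2 → r5=0x6b
body[3] sub  r1, r2, #20 → r1=0x98
body[4] sub  r4, r1, r0 → r4=0x2f
body[5] xor  r6, r6, r0 → r6=0xc5
epilogue: pop r5=0x86, sp=0x8e
prologue pushed ['r5'] at ['0x8d']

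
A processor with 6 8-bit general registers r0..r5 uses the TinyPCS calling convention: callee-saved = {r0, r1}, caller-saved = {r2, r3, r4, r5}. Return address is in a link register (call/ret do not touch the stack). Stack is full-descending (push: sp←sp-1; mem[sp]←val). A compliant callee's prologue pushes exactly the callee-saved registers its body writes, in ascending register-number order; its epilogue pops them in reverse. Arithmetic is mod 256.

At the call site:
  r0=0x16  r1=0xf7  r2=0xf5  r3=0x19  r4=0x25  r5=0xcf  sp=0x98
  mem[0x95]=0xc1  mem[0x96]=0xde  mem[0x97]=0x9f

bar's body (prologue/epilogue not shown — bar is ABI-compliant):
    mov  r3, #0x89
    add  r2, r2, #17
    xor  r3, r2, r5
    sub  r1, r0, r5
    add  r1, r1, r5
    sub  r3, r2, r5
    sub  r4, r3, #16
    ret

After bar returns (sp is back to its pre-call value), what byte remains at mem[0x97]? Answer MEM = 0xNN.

prologue: push r1 -> mem[0x97]=0xf7, sp=0x97
body[0] mov  r3, #0x89 -> r3=0x89
body[1] add  r2, r2, #17 -> r2=0x06
body[2] xor  r3, r2, r5 -> r3=0xc9
body[3] sub  r1, r0, r5 -> r1=0x47
body[4] add  r1, r1, r5 -> r1=0x16
body[5] sub  r3, r2, r5 -> r3=0x37
body[6] sub  r4, r3, #16 -> r4=0x27
epilogue: pop r1=0xf7, sp=0x98
prologue pushed ['r1'] at ['0x97']

MEM = 0xf7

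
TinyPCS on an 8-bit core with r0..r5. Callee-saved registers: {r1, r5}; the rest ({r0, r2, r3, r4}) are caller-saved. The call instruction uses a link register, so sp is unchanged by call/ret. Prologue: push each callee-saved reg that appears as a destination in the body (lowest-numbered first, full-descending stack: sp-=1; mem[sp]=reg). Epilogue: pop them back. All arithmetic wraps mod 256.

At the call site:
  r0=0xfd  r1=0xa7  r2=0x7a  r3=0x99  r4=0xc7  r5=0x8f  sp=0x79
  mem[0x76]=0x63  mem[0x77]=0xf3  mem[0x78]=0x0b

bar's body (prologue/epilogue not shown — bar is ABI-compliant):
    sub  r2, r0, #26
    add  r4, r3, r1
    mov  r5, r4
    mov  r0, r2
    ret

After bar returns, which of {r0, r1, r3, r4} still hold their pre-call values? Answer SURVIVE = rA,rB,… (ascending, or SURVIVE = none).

SURVIVE = r1,r3

prologue: push r5 -> mem[0x78]=0x8f, sp=0x78
body[0] sub  r2, r0, #26 -> r2=0xe3
body[1] add  r4, r3, r1 -> r4=0x40
body[2] mov  r5, r4 -> r5=0x40
body[3] mov  r0, r2 -> r0=0xe3
epilogue: pop r5=0x8f, sp=0x79
r0: caller-saved, written=True
r1: callee-saved, written=False
r3: caller-saved, written=False
r4: caller-saved, written=True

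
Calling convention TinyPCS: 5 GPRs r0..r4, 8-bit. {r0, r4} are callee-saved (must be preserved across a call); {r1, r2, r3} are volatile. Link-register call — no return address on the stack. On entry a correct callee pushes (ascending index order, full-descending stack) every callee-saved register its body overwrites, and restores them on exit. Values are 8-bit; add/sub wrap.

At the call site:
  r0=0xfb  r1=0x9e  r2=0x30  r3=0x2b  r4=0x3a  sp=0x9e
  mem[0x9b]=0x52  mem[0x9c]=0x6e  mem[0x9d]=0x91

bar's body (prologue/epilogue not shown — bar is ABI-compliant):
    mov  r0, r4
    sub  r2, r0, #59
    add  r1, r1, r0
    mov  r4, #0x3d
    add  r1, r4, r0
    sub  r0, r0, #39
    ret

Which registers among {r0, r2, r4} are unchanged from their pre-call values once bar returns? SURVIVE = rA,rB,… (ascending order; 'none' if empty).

prologue: push r0 -> mem[0x9d]=0xfb, sp=0x9d
prologue: push r4 -> mem[0x9c]=0x3a, sp=0x9c
body[0] mov  r0, r4 -> r0=0x3a
body[1] sub  r2, r0, #59 -> r2=0xff
body[2] add  r1, r1, r0 -> r1=0xd8
body[3] mov  r4, #0x3d -> r4=0x3d
body[4] add  r1, r4, r0 -> r1=0x77
body[5] sub  r0, r0, #39 -> r0=0x13
epilogue: pop r4=0x3a, sp=0x9d
epilogue: pop r0=0xfb, sp=0x9e
r0: callee-saved, written=True
r2: caller-saved, written=True
r4: callee-saved, written=True

SURVIVE = r0,r4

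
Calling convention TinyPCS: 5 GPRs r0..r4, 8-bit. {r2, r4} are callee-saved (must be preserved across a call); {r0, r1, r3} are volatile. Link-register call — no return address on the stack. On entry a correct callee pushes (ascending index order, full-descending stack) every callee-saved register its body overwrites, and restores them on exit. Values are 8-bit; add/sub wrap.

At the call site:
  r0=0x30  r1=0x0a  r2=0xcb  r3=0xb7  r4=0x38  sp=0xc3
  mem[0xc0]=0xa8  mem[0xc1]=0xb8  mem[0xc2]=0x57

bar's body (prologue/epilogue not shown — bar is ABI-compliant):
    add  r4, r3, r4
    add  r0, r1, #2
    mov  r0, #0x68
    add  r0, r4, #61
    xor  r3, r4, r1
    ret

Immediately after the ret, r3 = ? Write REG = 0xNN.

prologue: push r4 → mem[0xc2]=0x38, sp=0xc2
body[0] add  r4, r3, r4 → r4=0xef
body[1] add  r0, r1, #2 → r0=0x0c
body[2] mov  r0, #0x68 → r0=0x68
body[3] add  r0, r4, #61 → r0=0x2c
body[4] xor  r3, r4, r1 → r3=0xe5
epilogue: pop r4=0x38, sp=0xc3
r3 is caller-saved → body value

REG = 0xe5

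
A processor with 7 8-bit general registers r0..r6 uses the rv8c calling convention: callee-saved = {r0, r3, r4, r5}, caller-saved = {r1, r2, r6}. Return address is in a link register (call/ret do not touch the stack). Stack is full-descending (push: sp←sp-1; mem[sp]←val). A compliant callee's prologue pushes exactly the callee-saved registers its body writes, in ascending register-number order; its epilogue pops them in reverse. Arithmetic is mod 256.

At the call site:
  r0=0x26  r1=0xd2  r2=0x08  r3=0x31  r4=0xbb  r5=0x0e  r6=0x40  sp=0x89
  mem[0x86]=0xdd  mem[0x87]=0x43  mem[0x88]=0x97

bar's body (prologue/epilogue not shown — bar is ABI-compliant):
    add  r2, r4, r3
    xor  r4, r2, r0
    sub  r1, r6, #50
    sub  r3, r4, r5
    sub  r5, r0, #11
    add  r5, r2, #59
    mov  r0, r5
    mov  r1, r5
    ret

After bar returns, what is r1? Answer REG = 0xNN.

REG = 0x27

prologue: push r0 -> mem[0x88]=0x26, sp=0x88
prologue: push r3 -> mem[0x87]=0x31, sp=0x87
prologue: push r4 -> mem[0x86]=0xbb, sp=0x86
prologue: push r5 -> mem[0x85]=0x0e, sp=0x85
body[0] add  r2, r4, r3 -> r2=0xec
body[1] xor  r4, r2, r0 -> r4=0xca
body[2] sub  r1, r6, #50 -> r1=0x0e
body[3] sub  r3, r4, r5 -> r3=0xbc
body[4] sub  r5, r0, #11 -> r5=0x1b
body[5] add  r5, r2, #59 -> r5=0x27
body[6] mov  r0, r5 -> r0=0x27
body[7] mov  r1, r5 -> r1=0x27
epilogue: pop r5=0x0e, sp=0x86
epilogue: pop r4=0xbb, sp=0x87
epilogue: pop r3=0x31, sp=0x88
epilogue: pop r0=0x26, sp=0x89
r1 is caller-saved -> body value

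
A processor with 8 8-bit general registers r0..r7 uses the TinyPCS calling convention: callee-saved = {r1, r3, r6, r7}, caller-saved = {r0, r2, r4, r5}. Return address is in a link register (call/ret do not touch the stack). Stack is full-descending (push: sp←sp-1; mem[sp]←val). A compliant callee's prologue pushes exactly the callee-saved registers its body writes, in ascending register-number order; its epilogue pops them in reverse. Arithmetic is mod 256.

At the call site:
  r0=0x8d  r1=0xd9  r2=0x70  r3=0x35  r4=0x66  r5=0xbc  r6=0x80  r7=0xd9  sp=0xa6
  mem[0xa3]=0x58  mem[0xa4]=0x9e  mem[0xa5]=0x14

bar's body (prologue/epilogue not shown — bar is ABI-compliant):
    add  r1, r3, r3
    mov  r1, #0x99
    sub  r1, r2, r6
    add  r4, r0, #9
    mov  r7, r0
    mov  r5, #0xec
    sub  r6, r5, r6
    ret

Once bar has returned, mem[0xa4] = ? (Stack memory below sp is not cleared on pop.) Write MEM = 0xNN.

MEM = 0x80

prologue: push r1 -> mem[0xa5]=0xd9, sp=0xa5
prologue: push r6 -> mem[0xa4]=0x80, sp=0xa4
prologue: push r7 -> mem[0xa3]=0xd9, sp=0xa3
body[0] add  r1, r3, r3 -> r1=0x6a
body[1] mov  r1, #0x99 -> r1=0x99
body[2] sub  r1, r2, r6 -> r1=0xf0
body[3] add  r4, r0, #9 -> r4=0x96
body[4] mov  r7, r0 -> r7=0x8d
body[5] mov  r5, #0xec -> r5=0xec
body[6] sub  r6, r5, r6 -> r6=0x6c
epilogue: pop r7=0xd9, sp=0xa4
epilogue: pop r6=0x80, sp=0xa5
epilogue: pop r1=0xd9, sp=0xa6
prologue pushed ['r1', 'r6', 'r7'] at ['0xa5', '0xa4', '0xa3']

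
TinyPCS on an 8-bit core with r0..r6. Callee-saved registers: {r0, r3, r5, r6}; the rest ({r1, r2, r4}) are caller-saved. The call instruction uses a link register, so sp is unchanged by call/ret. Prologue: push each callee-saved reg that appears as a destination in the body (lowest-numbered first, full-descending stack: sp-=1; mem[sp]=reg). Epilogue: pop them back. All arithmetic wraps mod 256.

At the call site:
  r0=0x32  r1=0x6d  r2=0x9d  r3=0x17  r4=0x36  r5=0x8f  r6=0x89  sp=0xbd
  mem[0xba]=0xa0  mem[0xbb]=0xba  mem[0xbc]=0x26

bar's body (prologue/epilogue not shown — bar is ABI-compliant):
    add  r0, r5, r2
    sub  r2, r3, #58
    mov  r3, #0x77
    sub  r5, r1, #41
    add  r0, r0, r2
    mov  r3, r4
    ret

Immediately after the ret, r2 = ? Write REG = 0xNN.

REG = 0xdd

prologue: push r0 -> mem[0xbc]=0x32, sp=0xbc
prologue: push r3 -> mem[0xbb]=0x17, sp=0xbb
prologue: push r5 -> mem[0xba]=0x8f, sp=0xba
body[0] add  r0, r5, r2 -> r0=0x2c
body[1] sub  r2, r3, #58 -> r2=0xdd
body[2] mov  r3, #0x77 -> r3=0x77
body[3] sub  r5, r1, #41 -> r5=0x44
body[4] add  r0, r0, r2 -> r0=0x09
body[5] mov  r3, r4 -> r3=0x36
epilogue: pop r5=0x8f, sp=0xbb
epilogue: pop r3=0x17, sp=0xbc
epilogue: pop r0=0x32, sp=0xbd
r2 is caller-saved -> body value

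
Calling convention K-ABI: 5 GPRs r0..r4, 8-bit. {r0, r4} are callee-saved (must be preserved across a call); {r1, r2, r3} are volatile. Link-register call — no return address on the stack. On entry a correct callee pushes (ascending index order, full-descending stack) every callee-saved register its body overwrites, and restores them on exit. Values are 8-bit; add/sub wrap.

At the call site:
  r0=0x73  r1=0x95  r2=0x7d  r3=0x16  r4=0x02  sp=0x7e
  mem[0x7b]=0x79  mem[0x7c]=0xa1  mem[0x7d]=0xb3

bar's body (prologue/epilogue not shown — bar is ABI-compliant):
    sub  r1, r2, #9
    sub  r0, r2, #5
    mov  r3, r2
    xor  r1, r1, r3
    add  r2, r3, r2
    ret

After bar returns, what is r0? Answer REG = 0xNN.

prologue: push r0 → mem[0x7d]=0x73, sp=0x7d
body[0] sub  r1, r2, #9 → r1=0x74
body[1] sub  r0, r2, #5 → r0=0x78
body[2] mov  r3, r2 → r3=0x7d
body[3] xor  r1, r1, r3 → r1=0x09
body[4] add  r2, r3, r2 → r2=0xfa
epilogue: pop r0=0x73, sp=0x7e
r0 is callee-saved → restored

REG = 0x73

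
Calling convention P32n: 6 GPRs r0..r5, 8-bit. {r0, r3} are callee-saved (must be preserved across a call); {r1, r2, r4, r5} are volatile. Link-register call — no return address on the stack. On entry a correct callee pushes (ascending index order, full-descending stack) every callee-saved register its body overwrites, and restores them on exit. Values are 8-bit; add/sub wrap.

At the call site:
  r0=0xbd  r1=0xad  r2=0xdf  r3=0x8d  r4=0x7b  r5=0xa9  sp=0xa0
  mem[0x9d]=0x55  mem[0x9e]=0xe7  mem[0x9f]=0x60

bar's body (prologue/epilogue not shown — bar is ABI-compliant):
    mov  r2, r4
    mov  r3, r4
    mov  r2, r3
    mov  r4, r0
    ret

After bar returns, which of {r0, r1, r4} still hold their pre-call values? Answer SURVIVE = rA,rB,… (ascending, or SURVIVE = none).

SURVIVE = r0,r1

prologue: push r3 → mem[0x9f]=0x8d, sp=0x9f
body[0] mov  r2, r4 → r2=0x7b
body[1] mov  r3, r4 → r3=0x7b
body[2] mov  r2, r3 → r2=0x7b
body[3] mov  r4, r0 → r4=0xbd
epilogue: pop r3=0x8d, sp=0xa0
r0: callee-saved, written=False
r1: caller-saved, written=False
r4: caller-saved, written=True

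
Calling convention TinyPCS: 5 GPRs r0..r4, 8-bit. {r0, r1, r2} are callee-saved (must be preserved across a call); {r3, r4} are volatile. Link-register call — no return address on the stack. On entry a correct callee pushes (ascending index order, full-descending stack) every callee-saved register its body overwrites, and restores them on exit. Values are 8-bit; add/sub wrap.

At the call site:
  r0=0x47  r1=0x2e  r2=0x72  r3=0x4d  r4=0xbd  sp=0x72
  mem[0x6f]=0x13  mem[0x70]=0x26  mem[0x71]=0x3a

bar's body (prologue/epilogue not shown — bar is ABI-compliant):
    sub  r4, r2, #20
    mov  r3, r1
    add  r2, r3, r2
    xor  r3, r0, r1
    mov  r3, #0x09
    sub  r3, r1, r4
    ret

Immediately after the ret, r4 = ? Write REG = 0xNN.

prologue: push r2 -> mem[0x71]=0x72, sp=0x71
body[0] sub  r4, r2, #20 -> r4=0x5e
body[1] mov  r3, r1 -> r3=0x2e
body[2] add  r2, r3, r2 -> r2=0xa0
body[3] xor  r3, r0, r1 -> r3=0x69
body[4] mov  r3, #0x09 -> r3=0x09
body[5] sub  r3, r1, r4 -> r3=0xd0
epilogue: pop r2=0x72, sp=0x72
r4 is caller-saved -> body value

REG = 0x5e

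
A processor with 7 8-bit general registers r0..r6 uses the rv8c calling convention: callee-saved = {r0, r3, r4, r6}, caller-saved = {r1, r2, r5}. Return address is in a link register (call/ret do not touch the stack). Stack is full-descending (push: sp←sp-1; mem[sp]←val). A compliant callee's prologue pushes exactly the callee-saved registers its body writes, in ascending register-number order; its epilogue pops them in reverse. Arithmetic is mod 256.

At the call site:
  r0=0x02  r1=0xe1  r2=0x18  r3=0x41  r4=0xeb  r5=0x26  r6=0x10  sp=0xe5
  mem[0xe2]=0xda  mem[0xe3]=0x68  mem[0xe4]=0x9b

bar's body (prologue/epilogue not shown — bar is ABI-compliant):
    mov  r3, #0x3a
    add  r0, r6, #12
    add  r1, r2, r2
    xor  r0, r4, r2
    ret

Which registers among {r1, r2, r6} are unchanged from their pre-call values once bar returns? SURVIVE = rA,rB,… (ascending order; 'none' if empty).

SURVIVE = r2,r6

prologue: push r0 -> mem[0xe4]=0x02, sp=0xe4
prologue: push r3 -> mem[0xe3]=0x41, sp=0xe3
body[0] mov  r3, #0x3a -> r3=0x3a
body[1] add  r0, r6, #12 -> r0=0x1c
body[2] add  r1, r2, r2 -> r1=0x30
body[3] xor  r0, r4, r2 -> r0=0xf3
epilogue: pop r3=0x41, sp=0xe4
epilogue: pop r0=0x02, sp=0xe5
r1: caller-saved, written=True
r2: caller-saved, written=False
r6: callee-saved, written=False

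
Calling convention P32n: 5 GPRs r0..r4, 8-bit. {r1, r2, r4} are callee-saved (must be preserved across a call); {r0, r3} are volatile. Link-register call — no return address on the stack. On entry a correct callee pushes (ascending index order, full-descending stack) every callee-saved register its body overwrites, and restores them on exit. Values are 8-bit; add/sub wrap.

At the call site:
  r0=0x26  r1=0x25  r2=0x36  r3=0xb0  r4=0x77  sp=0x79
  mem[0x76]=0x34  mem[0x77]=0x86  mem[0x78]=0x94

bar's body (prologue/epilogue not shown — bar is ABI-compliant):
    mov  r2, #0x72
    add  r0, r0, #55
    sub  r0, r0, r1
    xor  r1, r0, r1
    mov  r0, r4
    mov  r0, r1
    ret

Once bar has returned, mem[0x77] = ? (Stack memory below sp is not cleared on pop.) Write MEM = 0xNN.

MEM = 0x36

prologue: push r1 → mem[0x78]=0x25, sp=0x78
prologue: push r2 → mem[0x77]=0x36, sp=0x77
body[0] mov  r2, #0x72 → r2=0x72
body[1] add  r0, r0, #55 → r0=0x5d
body[2] sub  r0, r0, r1 → r0=0x38
body[3] xor  r1, r0, r1 → r1=0x1d
body[4] mov  r0, r4 → r0=0x77
body[5] mov  r0, r1 → r0=0x1d
epilogue: pop r2=0x36, sp=0x78
epilogue: pop r1=0x25, sp=0x79
prologue pushed ['r1', 'r2'] at ['0x78', '0x77']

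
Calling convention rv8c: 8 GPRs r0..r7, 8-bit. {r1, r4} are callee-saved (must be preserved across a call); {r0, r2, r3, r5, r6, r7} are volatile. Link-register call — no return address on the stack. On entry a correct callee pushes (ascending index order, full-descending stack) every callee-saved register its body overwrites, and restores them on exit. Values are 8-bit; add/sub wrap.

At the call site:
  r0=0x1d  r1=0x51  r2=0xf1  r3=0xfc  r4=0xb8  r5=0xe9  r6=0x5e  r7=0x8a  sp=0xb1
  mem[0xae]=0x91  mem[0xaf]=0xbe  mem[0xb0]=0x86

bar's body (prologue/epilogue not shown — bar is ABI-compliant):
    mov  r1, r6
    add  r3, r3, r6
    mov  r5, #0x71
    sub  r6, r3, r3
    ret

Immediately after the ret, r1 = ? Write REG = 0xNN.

prologue: push r1 -> mem[0xb0]=0x51, sp=0xb0
body[0] mov  r1, r6 -> r1=0x5e
body[1] add  r3, r3, r6 -> r3=0x5a
body[2] mov  r5, #0x71 -> r5=0x71
body[3] sub  r6, r3, r3 -> r6=0x00
epilogue: pop r1=0x51, sp=0xb1
r1 is callee-saved -> restored

REG = 0x51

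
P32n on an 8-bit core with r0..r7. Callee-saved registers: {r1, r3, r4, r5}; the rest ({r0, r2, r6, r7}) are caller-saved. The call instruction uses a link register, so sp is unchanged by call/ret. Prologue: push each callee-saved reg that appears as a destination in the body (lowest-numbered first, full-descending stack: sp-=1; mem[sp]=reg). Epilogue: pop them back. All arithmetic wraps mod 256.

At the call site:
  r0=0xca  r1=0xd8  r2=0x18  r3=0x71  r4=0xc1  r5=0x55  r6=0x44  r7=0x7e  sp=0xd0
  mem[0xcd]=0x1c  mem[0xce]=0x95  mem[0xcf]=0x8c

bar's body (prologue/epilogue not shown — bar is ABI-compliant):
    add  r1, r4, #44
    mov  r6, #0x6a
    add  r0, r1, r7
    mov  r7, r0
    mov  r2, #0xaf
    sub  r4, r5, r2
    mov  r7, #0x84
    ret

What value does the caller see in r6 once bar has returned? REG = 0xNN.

prologue: push r1 → mem[0xcf]=0xd8, sp=0xcf
prologue: push r4 → mem[0xce]=0xc1, sp=0xce
body[0] add  r1, r4, #44 → r1=0xed
body[1] mov  r6, #0x6a → r6=0x6a
body[2] add  r0, r1, r7 → r0=0x6b
body[3] mov  r7, r0 → r7=0x6b
body[4] mov  r2, #0xaf → r2=0xaf
body[5] sub  r4, r5, r2 → r4=0xa6
body[6] mov  r7, #0x84 → r7=0x84
epilogue: pop r4=0xc1, sp=0xcf
epilogue: pop r1=0xd8, sp=0xd0
r6 is caller-saved → body value

REG = 0x6a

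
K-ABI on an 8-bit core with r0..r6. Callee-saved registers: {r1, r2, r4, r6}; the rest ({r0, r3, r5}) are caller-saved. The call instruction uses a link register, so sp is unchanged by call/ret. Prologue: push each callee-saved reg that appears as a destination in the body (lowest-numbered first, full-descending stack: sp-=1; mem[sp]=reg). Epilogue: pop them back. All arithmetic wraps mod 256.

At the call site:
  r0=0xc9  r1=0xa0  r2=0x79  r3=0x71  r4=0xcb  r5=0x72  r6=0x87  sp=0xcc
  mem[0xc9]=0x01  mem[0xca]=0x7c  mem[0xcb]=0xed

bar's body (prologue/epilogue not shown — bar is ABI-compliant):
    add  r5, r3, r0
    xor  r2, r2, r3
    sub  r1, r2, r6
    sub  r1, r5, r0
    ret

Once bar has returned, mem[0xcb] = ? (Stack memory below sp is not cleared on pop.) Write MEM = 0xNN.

prologue: push r1 -> mem[0xcb]=0xa0, sp=0xcb
prologue: push r2 -> mem[0xca]=0x79, sp=0xca
body[0] add  r5, r3, r0 -> r5=0x3a
body[1] xor  r2, r2, r3 -> r2=0x08
body[2] sub  r1, r2, r6 -> r1=0x81
body[3] sub  r1, r5, r0 -> r1=0x71
epilogue: pop r2=0x79, sp=0xcb
epilogue: pop r1=0xa0, sp=0xcc
prologue pushed ['r1', 'r2'] at ['0xcb', '0xca']

MEM = 0xa0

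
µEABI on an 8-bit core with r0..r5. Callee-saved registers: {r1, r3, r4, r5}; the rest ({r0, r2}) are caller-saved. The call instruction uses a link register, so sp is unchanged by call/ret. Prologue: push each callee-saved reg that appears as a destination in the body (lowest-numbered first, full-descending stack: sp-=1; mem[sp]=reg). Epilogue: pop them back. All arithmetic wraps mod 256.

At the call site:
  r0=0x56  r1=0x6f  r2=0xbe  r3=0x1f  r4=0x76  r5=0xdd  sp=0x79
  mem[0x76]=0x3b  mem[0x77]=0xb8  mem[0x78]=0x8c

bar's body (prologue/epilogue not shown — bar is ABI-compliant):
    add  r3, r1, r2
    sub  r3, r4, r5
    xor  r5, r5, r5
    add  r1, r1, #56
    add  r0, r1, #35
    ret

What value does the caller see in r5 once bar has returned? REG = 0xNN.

prologue: push r1 -> mem[0x78]=0x6f, sp=0x78
prologue: push r3 -> mem[0x77]=0x1f, sp=0x77
prologue: push r5 -> mem[0x76]=0xdd, sp=0x76
body[0] add  r3, r1, r2 -> r3=0x2d
body[1] sub  r3, r4, r5 -> r3=0x99
body[2] xor  r5, r5, r5 -> r5=0x00
body[3] add  r1, r1, #56 -> r1=0xa7
body[4] add  r0, r1, #35 -> r0=0xca
epilogue: pop r5=0xdd, sp=0x77
epilogue: pop r3=0x1f, sp=0x78
epilogue: pop r1=0x6f, sp=0x79
r5 is callee-saved -> restored

REG = 0xdd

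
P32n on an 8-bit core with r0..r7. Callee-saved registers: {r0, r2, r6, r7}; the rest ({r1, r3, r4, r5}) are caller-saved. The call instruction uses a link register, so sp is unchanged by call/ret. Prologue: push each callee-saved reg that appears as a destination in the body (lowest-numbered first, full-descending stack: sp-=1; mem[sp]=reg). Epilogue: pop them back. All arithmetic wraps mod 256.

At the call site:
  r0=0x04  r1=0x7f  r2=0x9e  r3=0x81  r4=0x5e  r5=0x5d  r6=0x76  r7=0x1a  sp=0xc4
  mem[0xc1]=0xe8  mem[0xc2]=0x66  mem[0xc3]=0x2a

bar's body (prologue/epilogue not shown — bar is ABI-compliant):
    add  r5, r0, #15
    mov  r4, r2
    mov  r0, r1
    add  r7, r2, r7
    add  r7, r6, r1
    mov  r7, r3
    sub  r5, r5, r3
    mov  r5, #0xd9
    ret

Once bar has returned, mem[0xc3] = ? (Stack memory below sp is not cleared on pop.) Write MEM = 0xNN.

prologue: push r0 -> mem[0xc3]=0x04, sp=0xc3
prologue: push r7 -> mem[0xc2]=0x1a, sp=0xc2
body[0] add  r5, r0, #15 -> r5=0x13
body[1] mov  r4, r2 -> r4=0x9e
body[2] mov  r0, r1 -> r0=0x7f
body[3] add  r7, r2, r7 -> r7=0xb8
body[4] add  r7, r6, r1 -> r7=0xf5
body[5] mov  r7, r3 -> r7=0x81
body[6] sub  r5, r5, r3 -> r5=0x92
body[7] mov  r5, #0xd9 -> r5=0xd9
epilogue: pop r7=0x1a, sp=0xc3
epilogue: pop r0=0x04, sp=0xc4
prologue pushed ['r0', 'r7'] at ['0xc3', '0xc2']

MEM = 0x04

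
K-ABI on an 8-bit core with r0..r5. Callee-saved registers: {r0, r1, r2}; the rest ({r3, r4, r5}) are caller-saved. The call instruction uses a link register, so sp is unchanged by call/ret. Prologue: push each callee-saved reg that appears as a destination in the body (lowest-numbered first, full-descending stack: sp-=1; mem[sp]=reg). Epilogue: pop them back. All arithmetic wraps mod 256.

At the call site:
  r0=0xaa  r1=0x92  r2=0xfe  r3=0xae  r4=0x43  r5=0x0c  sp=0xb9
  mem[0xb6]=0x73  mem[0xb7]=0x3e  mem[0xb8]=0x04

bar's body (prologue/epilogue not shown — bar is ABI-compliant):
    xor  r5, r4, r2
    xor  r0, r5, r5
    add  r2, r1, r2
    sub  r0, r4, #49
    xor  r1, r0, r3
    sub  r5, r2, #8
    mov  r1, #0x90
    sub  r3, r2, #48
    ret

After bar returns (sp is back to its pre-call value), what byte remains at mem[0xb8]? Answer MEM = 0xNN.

MEM = 0xaa

prologue: push r0 -> mem[0xb8]=0xaa, sp=0xb8
prologue: push r1 -> mem[0xb7]=0x92, sp=0xb7
prologue: push r2 -> mem[0xb6]=0xfe, sp=0xb6
body[0] xor  r5, r4, r2 -> r5=0xbd
body[1] xor  r0, r5, r5 -> r0=0x00
body[2] add  r2, r1, r2 -> r2=0x90
body[3] sub  r0, r4, #49 -> r0=0x12
body[4] xor  r1, r0, r3 -> r1=0xbc
body[5] sub  r5, r2, #8 -> r5=0x88
body[6] mov  r1, #0x90 -> r1=0x90
body[7] sub  r3, r2, #48 -> r3=0x60
epilogue: pop r2=0xfe, sp=0xb7
epilogue: pop r1=0x92, sp=0xb8
epilogue: pop r0=0xaa, sp=0xb9
prologue pushed ['r0', 'r1', 'r2'] at ['0xb8', '0xb7', '0xb6']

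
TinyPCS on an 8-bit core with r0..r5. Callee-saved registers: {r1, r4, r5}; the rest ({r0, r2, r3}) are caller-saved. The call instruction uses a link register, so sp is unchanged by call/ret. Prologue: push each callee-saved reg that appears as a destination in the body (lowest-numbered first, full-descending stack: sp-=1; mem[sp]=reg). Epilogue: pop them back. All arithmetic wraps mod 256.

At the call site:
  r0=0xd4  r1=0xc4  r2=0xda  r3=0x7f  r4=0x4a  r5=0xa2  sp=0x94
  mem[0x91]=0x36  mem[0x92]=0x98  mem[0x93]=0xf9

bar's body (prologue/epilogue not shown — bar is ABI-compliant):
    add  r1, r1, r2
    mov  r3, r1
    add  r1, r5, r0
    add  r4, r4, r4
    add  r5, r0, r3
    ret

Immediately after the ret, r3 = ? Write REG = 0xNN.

REG = 0x9e

prologue: push r1 → mem[0x93]=0xc4, sp=0x93
prologue: push r4 → mem[0x92]=0x4a, sp=0x92
prologue: push r5 → mem[0x91]=0xa2, sp=0x91
body[0] add  r1, r1, r2 → r1=0x9e
body[1] mov  r3, r1 → r3=0x9e
body[2] add  r1, r5, r0 → r1=0x76
body[3] add  r4, r4, r4 → r4=0x94
body[4] add  r5, r0, r3 → r5=0x72
epilogue: pop r5=0xa2, sp=0x92
epilogue: pop r4=0x4a, sp=0x93
epilogue: pop r1=0xc4, sp=0x94
r3 is caller-saved → body value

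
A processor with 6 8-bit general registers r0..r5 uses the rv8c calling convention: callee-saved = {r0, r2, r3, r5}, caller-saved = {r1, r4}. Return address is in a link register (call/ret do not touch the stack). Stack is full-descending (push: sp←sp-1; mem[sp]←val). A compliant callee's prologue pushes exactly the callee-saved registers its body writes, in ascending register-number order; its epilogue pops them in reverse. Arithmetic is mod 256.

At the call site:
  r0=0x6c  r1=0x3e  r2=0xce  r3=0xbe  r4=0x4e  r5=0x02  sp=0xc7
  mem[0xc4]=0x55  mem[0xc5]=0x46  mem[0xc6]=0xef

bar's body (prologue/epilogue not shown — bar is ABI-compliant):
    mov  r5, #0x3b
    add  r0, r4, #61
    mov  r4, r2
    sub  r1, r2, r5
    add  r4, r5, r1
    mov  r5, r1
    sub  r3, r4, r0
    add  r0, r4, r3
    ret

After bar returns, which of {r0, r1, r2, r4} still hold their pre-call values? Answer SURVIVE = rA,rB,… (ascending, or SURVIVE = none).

prologue: push r0 → mem[0xc6]=0x6c, sp=0xc6
prologue: push r3 → mem[0xc5]=0xbe, sp=0xc5
prologue: push r5 → mem[0xc4]=0x02, sp=0xc4
body[0] mov  r5, #0x3b → r5=0x3b
body[1] add  r0, r4, #61 → r0=0x8b
body[2] mov  r4, r2 → r4=0xce
body[3] sub  r1, r2, r5 → r1=0x93
body[4] add  r4, r5, r1 → r4=0xce
body[5] mov  r5, r1 → r5=0x93
body[6] sub  r3, r4, r0 → r3=0x43
body[7] add  r0, r4, r3 → r0=0x11
epilogue: pop r5=0x02, sp=0xc5
epilogue: pop r3=0xbe, sp=0xc6
epilogue: pop r0=0x6c, sp=0xc7
r0: callee-saved, written=True
r1: caller-saved, written=True
r2: callee-saved, written=False
r4: caller-saved, written=True

SURVIVE = r0,r2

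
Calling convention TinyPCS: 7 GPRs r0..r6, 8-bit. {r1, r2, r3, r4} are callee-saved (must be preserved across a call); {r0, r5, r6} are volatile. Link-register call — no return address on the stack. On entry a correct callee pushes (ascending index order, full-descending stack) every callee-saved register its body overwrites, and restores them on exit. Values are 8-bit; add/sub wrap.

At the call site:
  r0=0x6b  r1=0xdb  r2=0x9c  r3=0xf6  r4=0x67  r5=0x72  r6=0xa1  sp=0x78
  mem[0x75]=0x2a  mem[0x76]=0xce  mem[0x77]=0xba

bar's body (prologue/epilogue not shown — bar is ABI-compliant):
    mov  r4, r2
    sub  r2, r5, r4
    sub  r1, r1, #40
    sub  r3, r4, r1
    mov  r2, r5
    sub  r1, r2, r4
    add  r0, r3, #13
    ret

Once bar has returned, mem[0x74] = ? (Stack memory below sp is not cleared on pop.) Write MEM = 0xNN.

MEM = 0x67

prologue: push r1 -> mem[0x77]=0xdb, sp=0x77
prologue: push r2 -> mem[0x76]=0x9c, sp=0x76
prologue: push r3 -> mem[0x75]=0xf6, sp=0x75
prologue: push r4 -> mem[0x74]=0x67, sp=0x74
body[0] mov  r4, r2 -> r4=0x9c
body[1] sub  r2, r5, r4 -> r2=0xd6
body[2] sub  r1, r1, #40 -> r1=0xb3
body[3] sub  r3, r4, r1 -> r3=0xe9
body[4] mov  r2, r5 -> r2=0x72
body[5] sub  r1, r2, r4 -> r1=0xd6
body[6] add  r0, r3, #13 -> r0=0xf6
epilogue: pop r4=0x67, sp=0x75
epilogue: pop r3=0xf6, sp=0x76
epilogue: pop r2=0x9c, sp=0x77
epilogue: pop r1=0xdb, sp=0x78
prologue pushed ['r1', 'r2', 'r3', 'r4'] at ['0x77', '0x76', '0x75', '0x74']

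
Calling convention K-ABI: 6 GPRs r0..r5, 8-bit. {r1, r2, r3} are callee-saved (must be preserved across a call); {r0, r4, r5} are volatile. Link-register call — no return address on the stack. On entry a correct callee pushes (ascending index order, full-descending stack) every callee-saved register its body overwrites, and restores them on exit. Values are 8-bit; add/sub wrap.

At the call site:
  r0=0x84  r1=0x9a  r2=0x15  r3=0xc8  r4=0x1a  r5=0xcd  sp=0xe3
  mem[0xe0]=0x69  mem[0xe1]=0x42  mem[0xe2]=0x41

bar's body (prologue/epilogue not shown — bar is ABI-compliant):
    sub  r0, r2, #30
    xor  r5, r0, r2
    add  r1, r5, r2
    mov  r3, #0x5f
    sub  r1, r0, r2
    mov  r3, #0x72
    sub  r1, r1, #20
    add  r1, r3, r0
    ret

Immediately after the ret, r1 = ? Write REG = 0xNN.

prologue: push r1 → mem[0xe2]=0x9a, sp=0xe2
prologue: push r3 → mem[0xe1]=0xc8, sp=0xe1
body[0] sub  r0, r2, #30 → r0=0xf7
body[1] xor  r5, r0, r2 → r5=0xe2
body[2] add  r1, r5, r2 → r1=0xf7
body[3] mov  r3, #0x5f → r3=0x5f
body[4] sub  r1, r0, r2 → r1=0xe2
body[5] mov  r3, #0x72 → r3=0x72
body[6] sub  r1, r1, #20 → r1=0xce
body[7] add  r1, r3, r0 → r1=0x69
epilogue: pop r3=0xc8, sp=0xe2
epilogue: pop r1=0x9a, sp=0xe3
r1 is callee-saved → restored

REG = 0x9a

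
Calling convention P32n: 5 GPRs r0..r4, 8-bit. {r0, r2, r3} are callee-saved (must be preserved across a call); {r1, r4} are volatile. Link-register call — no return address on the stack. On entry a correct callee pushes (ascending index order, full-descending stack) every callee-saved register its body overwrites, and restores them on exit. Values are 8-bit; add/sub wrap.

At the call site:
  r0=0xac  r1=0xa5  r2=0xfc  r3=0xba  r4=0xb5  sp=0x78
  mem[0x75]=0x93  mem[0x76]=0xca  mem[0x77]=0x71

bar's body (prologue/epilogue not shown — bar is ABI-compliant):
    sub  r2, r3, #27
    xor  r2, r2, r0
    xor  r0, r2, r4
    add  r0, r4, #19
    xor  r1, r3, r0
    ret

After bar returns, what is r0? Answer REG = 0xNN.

REG = 0xac

prologue: push r0 -> mem[0x77]=0xac, sp=0x77
prologue: push r2 -> mem[0x76]=0xfc, sp=0x76
body[0] sub  r2, r3, #27 -> r2=0x9f
body[1] xor  r2, r2, r0 -> r2=0x33
body[2] xor  r0, r2, r4 -> r0=0x86
body[3] add  r0, r4, #19 -> r0=0xc8
body[4] xor  r1, r3, r0 -> r1=0x72
epilogue: pop r2=0xfc, sp=0x77
epilogue: pop r0=0xac, sp=0x78
r0 is callee-saved -> restored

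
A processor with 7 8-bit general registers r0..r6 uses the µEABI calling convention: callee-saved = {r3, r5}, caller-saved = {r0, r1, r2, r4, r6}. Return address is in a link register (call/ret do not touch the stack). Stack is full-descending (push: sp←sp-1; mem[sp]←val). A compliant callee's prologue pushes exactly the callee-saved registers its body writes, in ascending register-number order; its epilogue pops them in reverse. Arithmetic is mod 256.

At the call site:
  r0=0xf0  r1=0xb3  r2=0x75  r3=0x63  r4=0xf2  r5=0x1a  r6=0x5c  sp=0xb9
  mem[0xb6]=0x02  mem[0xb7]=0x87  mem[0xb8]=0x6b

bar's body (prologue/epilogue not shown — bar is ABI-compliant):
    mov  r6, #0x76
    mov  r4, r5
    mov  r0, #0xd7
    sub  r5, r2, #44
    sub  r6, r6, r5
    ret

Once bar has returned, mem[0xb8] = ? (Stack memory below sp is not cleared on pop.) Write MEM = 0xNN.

MEM = 0x1a

prologue: push r5 -> mem[0xb8]=0x1a, sp=0xb8
body[0] mov  r6, #0x76 -> r6=0x76
body[1] mov  r4, r5 -> r4=0x1a
body[2] mov  r0, #0xd7 -> r0=0xd7
body[3] sub  r5, r2, #44 -> r5=0x49
body[4] sub  r6, r6, r5 -> r6=0x2d
epilogue: pop r5=0x1a, sp=0xb9
prologue pushed ['r5'] at ['0xb8']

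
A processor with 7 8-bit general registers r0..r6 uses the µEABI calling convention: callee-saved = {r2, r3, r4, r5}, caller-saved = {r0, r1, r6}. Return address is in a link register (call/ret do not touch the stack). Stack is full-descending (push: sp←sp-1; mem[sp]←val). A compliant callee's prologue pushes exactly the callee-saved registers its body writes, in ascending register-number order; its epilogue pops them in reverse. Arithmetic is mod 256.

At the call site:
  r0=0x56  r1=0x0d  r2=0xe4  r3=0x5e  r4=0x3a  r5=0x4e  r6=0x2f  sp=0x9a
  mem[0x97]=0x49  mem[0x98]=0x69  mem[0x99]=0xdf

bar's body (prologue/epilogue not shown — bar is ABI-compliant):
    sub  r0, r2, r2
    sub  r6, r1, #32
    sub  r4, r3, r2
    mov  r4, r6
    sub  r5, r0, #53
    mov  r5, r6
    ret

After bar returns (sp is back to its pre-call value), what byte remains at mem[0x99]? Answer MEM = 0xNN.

MEM = 0x3a

prologue: push r4 → mem[0x99]=0x3a, sp=0x99
prologue: push r5 → mem[0x98]=0x4e, sp=0x98
body[0] sub  r0, r2, r2 → r0=0x00
body[1] sub  r6, r1, #32 → r6=0xed
body[2] sub  r4, r3, r2 → r4=0x7a
body[3] mov  r4, r6 → r4=0xed
body[4] sub  r5, r0, #53 → r5=0xcb
body[5] mov  r5, r6 → r5=0xed
epilogue: pop r5=0x4e, sp=0x99
epilogue: pop r4=0x3a, sp=0x9a
prologue pushed ['r4', 'r5'] at ['0x99', '0x98']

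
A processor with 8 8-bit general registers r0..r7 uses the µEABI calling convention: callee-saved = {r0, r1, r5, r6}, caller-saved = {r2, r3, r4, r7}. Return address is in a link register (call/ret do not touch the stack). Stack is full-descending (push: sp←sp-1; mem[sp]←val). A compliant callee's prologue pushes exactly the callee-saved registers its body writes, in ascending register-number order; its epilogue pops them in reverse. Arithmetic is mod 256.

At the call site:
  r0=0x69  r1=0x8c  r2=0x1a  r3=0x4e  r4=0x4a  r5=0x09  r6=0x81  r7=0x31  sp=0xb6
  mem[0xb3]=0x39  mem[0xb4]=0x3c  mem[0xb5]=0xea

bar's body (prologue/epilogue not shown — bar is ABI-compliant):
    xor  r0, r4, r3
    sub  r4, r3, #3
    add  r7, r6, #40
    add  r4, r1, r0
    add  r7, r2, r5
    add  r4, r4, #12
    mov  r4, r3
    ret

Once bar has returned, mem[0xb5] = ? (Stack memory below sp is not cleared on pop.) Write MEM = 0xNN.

prologue: push r0 → mem[0xb5]=0x69, sp=0xb5
body[0] xor  r0, r4, r3 → r0=0x04
body[1] sub  r4, r3, #3 → r4=0x4b
body[2] add  r7, r6, #40 → r7=0xa9
body[3] add  r4, r1, r0 → r4=0x90
body[4] add  r7, r2, r5 → r7=0x23
body[5] add  r4, r4, #12 → r4=0x9c
body[6] mov  r4, r3 → r4=0x4e
epilogue: pop r0=0x69, sp=0xb6
prologue pushed ['r0'] at ['0xb5']

MEM = 0x69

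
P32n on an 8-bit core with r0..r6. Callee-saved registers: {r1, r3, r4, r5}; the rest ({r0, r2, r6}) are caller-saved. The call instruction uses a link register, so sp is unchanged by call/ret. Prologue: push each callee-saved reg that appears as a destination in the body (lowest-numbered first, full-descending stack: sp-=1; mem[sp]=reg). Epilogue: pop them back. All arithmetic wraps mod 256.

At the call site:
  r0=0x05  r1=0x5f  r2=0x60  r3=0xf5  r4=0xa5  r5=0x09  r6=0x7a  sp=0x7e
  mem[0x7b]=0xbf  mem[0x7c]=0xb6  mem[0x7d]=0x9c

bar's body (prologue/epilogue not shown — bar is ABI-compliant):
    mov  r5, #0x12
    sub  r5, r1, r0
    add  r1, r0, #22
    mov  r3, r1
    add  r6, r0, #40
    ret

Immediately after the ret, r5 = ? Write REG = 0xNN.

REG = 0x09

prologue: push r1 → mem[0x7d]=0x5f, sp=0x7d
prologue: push r3 → mem[0x7c]=0xf5, sp=0x7c
prologue: push r5 → mem[0x7b]=0x09, sp=0x7b
body[0] mov  r5, #0x12 → r5=0x12
body[1] sub  r5, r1, r0 → r5=0x5a
body[2] add  r1, r0, #22 → r1=0x1b
body[3] mov  r3, r1 → r3=0x1b
body[4] add  r6, r0, #40 → r6=0x2d
epilogue: pop r5=0x09, sp=0x7c
epilogue: pop r3=0xf5, sp=0x7d
epilogue: pop r1=0x5f, sp=0x7e
r5 is callee-saved → restored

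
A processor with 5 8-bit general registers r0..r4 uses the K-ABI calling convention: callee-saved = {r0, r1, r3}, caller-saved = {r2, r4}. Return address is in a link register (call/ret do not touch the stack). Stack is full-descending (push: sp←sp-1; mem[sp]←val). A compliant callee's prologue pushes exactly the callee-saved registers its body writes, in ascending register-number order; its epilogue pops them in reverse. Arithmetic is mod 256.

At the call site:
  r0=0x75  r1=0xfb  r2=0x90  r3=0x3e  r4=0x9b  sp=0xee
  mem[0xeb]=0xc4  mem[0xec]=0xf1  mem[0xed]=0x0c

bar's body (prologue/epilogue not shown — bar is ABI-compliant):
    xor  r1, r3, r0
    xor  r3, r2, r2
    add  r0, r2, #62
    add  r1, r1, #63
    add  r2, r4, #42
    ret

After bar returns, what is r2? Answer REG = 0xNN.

REG = 0xc5

prologue: push r0 -> mem[0xed]=0x75, sp=0xed
prologue: push r1 -> mem[0xec]=0xfb, sp=0xec
prologue: push r3 -> mem[0xeb]=0x3e, sp=0xeb
body[0] xor  r1, r3, r0 -> r1=0x4b
body[1] xor  r3, r2, r2 -> r3=0x00
body[2] add  r0, r2, #62 -> r0=0xce
body[3] add  r1, r1, #63 -> r1=0x8a
body[4] add  r2, r4, #42 -> r2=0xc5
epilogue: pop r3=0x3e, sp=0xec
epilogue: pop r1=0xfb, sp=0xed
epilogue: pop r0=0x75, sp=0xee
r2 is caller-saved -> body value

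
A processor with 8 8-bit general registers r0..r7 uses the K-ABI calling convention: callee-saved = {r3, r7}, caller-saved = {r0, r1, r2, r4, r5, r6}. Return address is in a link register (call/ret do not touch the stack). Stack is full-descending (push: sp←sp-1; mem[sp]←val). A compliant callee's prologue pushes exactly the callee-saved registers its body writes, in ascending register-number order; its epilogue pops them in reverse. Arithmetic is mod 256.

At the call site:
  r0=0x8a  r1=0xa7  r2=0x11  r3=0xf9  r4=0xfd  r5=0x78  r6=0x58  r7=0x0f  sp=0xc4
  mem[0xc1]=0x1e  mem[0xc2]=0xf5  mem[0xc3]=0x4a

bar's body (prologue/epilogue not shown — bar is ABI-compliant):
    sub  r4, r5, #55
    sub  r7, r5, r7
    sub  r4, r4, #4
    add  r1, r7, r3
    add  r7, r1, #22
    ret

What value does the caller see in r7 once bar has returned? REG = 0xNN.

prologue: push r7 → mem[0xc3]=0x0f, sp=0xc3
body[0] sub  r4, r5, #55 → r4=0x41
body[1] sub  r7, r5, r7 → r7=0x69
body[2] sub  r4, r4, #4 → r4=0x3d
body[3] add  r1, r7, r3 → r1=0x62
body[4] add  r7, r1, #22 → r7=0x78
epilogue: pop r7=0x0f, sp=0xc4
r7 is callee-saved → restored

REG = 0x0f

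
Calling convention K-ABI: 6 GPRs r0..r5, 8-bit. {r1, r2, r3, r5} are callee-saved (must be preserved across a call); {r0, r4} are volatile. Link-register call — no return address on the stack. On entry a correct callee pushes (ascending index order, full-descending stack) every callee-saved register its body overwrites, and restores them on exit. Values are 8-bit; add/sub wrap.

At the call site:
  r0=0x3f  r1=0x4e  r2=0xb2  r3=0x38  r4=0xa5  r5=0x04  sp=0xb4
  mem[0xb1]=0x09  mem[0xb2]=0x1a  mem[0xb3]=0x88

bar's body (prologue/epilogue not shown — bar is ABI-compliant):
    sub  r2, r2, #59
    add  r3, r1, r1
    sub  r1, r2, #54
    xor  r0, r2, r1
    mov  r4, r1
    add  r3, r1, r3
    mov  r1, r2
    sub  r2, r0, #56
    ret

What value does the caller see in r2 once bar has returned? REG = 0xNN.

REG = 0xb2

prologue: push r1 → mem[0xb3]=0x4e, sp=0xb3
prologue: push r2 → mem[0xb2]=0xb2, sp=0xb2
prologue: push r3 → mem[0xb1]=0x38, sp=0xb1
body[0] sub  r2, r2, #59 → r2=0x77
body[1] add  r3, r1, r1 → r3=0x9c
body[2] sub  r1, r2, #54 → r1=0x41
body[3] xor  r0, r2, r1 → r0=0x36
body[4] mov  r4, r1 → r4=0x41
body[5] add  r3, r1, r3 → r3=0xdd
body[6] mov  r1, r2 → r1=0x77
body[7] sub  r2, r0, #56 → r2=0xfe
epilogue: pop r3=0x38, sp=0xb2
epilogue: pop r2=0xb2, sp=0xb3
epilogue: pop r1=0x4e, sp=0xb4
r2 is callee-saved → restored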